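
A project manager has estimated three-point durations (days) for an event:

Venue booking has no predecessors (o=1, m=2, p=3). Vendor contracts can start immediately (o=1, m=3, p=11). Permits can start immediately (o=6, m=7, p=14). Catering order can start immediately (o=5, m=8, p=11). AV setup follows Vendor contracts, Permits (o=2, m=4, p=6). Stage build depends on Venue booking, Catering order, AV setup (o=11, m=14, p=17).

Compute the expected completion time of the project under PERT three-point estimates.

te_Venue booking = (1 + 4·2 + 3)/6 = 12/6 = 2
te_Vendor contracts = (1 + 4·3 + 11)/6 = 24/6 = 4
te_Permits = (6 + 4·7 + 14)/6 = 48/6 = 8
te_Catering order = (5 + 4·8 + 11)/6 = 48/6 = 8
te_AV setup = (2 + 4·4 + 6)/6 = 24/6 = 4
te_Stage build = (11 + 4·14 + 17)/6 = 84/6 = 14

Forward pass:
ES_Venue booking = 0; EF_Venue booking = 2
ES_Vendor contracts = 0; EF_Vendor contracts = 4
ES_Permits = 0; EF_Permits = 8
ES_Catering order = 0; EF_Catering order = 8
ES_AV setup = max(EF_Vendor contracts=4, EF_Permits=8) = 8; EF_AV setup = 8+4 = 12
ES_Stage build = max(EF_Venue booking=2, EF_Catering order=8, EF_AV setup=12) = 12; EF_Stage build = 12+14 = 26
Expected project duration μ = 26 days. Critical path: Permits → AV setup → Stage build.

26 days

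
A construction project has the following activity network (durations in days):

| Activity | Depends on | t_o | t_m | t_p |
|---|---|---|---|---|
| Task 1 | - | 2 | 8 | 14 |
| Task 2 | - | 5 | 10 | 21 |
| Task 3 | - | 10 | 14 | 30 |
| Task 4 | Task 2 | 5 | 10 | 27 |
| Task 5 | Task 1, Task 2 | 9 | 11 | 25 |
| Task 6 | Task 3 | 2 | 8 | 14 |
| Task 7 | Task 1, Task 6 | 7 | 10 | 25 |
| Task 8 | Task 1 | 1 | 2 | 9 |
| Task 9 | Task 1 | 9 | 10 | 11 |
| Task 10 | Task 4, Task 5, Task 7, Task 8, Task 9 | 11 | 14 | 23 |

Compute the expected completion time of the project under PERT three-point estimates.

51 days

te_Task 1 = (2 + 4·8 + 14)/6 = 48/6 = 8
te_Task 2 = (5 + 4·10 + 21)/6 = 66/6 = 11
te_Task 3 = (10 + 4·14 + 30)/6 = 96/6 = 16
te_Task 4 = (5 + 4·10 + 27)/6 = 72/6 = 12
te_Task 5 = (9 + 4·11 + 25)/6 = 78/6 = 13
te_Task 6 = (2 + 4·8 + 14)/6 = 48/6 = 8
te_Task 7 = (7 + 4·10 + 25)/6 = 72/6 = 12
te_Task 8 = (1 + 4·2 + 9)/6 = 18/6 = 3
te_Task 9 = (9 + 4·10 + 11)/6 = 60/6 = 10
te_Task 10 = (11 + 4·14 + 23)/6 = 90/6 = 15

Forward pass:
ES_Task 1 = 0; EF_Task 1 = 8
ES_Task 2 = 0; EF_Task 2 = 11
ES_Task 3 = 0; EF_Task 3 = 16
ES_Task 4 = 11; EF_Task 4 = 11+12 = 23
ES_Task 5 = max(EF_Task 1=8, EF_Task 2=11) = 11; EF_Task 5 = 11+13 = 24
ES_Task 6 = 16; EF_Task 6 = 16+8 = 24
ES_Task 7 = max(EF_Task 1=8, EF_Task 6=24) = 24; EF_Task 7 = 24+12 = 36
ES_Task 8 = 8; EF_Task 8 = 8+3 = 11
ES_Task 9 = 8; EF_Task 9 = 8+10 = 18
ES_Task 10 = max(EF_Task 4=23, EF_Task 5=24, EF_Task 7=36, EF_Task 8=11, EF_Task 9=18) = 36; EF_Task 10 = 36+15 = 51
Expected project duration μ = 51 days. Critical path: Task 3 → Task 6 → Task 7 → Task 10.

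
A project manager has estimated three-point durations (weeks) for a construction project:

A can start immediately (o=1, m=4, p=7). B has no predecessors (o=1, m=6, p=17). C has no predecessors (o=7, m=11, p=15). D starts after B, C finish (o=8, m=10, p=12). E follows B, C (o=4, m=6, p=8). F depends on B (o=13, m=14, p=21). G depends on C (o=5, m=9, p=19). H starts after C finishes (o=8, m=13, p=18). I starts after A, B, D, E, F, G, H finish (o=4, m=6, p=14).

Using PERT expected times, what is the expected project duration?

te_A = (1 + 4·4 + 7)/6 = 24/6 = 4
te_B = (1 + 4·6 + 17)/6 = 42/6 = 7
te_C = (7 + 4·11 + 15)/6 = 66/6 = 11
te_D = (8 + 4·10 + 12)/6 = 60/6 = 10
te_E = (4 + 4·6 + 8)/6 = 36/6 = 6
te_F = (13 + 4·14 + 21)/6 = 90/6 = 15
te_G = (5 + 4·9 + 19)/6 = 60/6 = 10
te_H = (8 + 4·13 + 18)/6 = 78/6 = 13
te_I = (4 + 4·6 + 14)/6 = 42/6 = 7

Forward pass:
ES_A = 0; EF_A = 4
ES_B = 0; EF_B = 7
ES_C = 0; EF_C = 11
ES_D = max(EF_B=7, EF_C=11) = 11; EF_D = 11+10 = 21
ES_E = max(EF_B=7, EF_C=11) = 11; EF_E = 11+6 = 17
ES_F = 7; EF_F = 7+15 = 22
ES_G = 11; EF_G = 11+10 = 21
ES_H = 11; EF_H = 11+13 = 24
ES_I = max(EF_A=4, EF_B=7, EF_D=21, EF_E=17, EF_F=22, EF_G=21, EF_H=24) = 24; EF_I = 24+7 = 31
Expected project duration μ = 31 weeks. Critical path: C → H → I.

31 weeks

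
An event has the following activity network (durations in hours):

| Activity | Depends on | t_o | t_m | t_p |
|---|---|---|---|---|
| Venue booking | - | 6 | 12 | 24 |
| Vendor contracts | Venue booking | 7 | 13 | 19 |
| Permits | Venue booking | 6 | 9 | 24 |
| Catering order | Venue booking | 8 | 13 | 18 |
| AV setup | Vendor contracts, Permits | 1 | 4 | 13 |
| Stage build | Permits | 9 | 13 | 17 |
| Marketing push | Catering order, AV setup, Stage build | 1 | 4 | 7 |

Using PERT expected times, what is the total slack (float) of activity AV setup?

te_Venue booking = (6 + 4·12 + 24)/6 = 78/6 = 13
te_Vendor contracts = (7 + 4·13 + 19)/6 = 78/6 = 13
te_Permits = (6 + 4·9 + 24)/6 = 66/6 = 11
te_Catering order = (8 + 4·13 + 18)/6 = 78/6 = 13
te_AV setup = (1 + 4·4 + 13)/6 = 30/6 = 5
te_Stage build = (9 + 4·13 + 17)/6 = 78/6 = 13
te_Marketing push = (1 + 4·4 + 7)/6 = 24/6 = 4

Forward pass:
ES_Venue booking = 0; EF_Venue booking = 13
ES_Vendor contracts = 13; EF_Vendor contracts = 13+13 = 26
ES_Permits = 13; EF_Permits = 13+11 = 24
ES_Catering order = 13; EF_Catering order = 13+13 = 26
ES_AV setup = max(EF_Vendor contracts=26, EF_Permits=24) = 26; EF_AV setup = 26+5 = 31
ES_Stage build = 24; EF_Stage build = 24+13 = 37
ES_Marketing push = max(EF_Catering order=26, EF_AV setup=31, EF_Stage build=37) = 37; EF_Marketing push = 37+4 = 41
Expected project duration μ = 41 hours. Critical path: Venue booking → Permits → Stage build → Marketing push.

Backward pass:
LF_Marketing push = 41; LS_Marketing push = 41−4 = 37
LF_Stage build = LS_Marketing push = 37; LS_Stage build = 37−13 = 24
LF_AV setup = LS_Marketing push = 37; LS_AV setup = 37−5 = 32
LF_Catering order = LS_Marketing push = 37; LS_Catering order = 37−13 = 24
LF_Permits = min(LS_AV setup=32, LS_Stage build=24) = 24; LS_Permits = 24−11 = 13
LF_Vendor contracts = LS_AV setup = 32; LS_Vendor contracts = 32−13 = 19
LF_Venue booking = min(LS_Vendor contracts=19, LS_Permits=13, LS_Catering order=24) = 13; LS_Venue booking = 13−13 = 0
Slack_AV setup = LS_AV setup − ES_AV setup = 32 − 26 = 6

6 hours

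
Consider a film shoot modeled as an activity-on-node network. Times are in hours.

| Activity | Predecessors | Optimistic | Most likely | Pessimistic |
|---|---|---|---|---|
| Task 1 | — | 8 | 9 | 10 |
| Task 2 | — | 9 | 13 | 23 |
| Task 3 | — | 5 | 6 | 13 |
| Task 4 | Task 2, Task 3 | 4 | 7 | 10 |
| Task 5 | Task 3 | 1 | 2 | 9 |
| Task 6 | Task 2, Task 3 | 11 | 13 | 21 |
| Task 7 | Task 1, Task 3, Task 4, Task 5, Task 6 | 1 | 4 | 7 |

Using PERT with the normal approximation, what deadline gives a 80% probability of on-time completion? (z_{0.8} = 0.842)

34.6 hours

te_Task 1 = (8 + 4·9 + 10)/6 = 54/6 = 9; σ²_Task 1 = ((10−8)/6)² = 0.111
te_Task 2 = (9 + 4·13 + 23)/6 = 84/6 = 14; σ²_Task 2 = ((23−9)/6)² = 5.444
te_Task 3 = (5 + 4·6 + 13)/6 = 42/6 = 7; σ²_Task 3 = ((13−5)/6)² = 1.778
te_Task 4 = (4 + 4·7 + 10)/6 = 42/6 = 7; σ²_Task 4 = ((10−4)/6)² = 1.000
te_Task 5 = (1 + 4·2 + 9)/6 = 18/6 = 3; σ²_Task 5 = ((9−1)/6)² = 1.778
te_Task 6 = (11 + 4·13 + 21)/6 = 84/6 = 14; σ²_Task 6 = ((21−11)/6)² = 2.778
te_Task 7 = (1 + 4·4 + 7)/6 = 24/6 = 4; σ²_Task 7 = ((7−1)/6)² = 1.000

Forward pass:
ES_Task 1 = 0; EF_Task 1 = 9
ES_Task 2 = 0; EF_Task 2 = 14
ES_Task 3 = 0; EF_Task 3 = 7
ES_Task 4 = max(EF_Task 2=14, EF_Task 3=7) = 14; EF_Task 4 = 14+7 = 21
ES_Task 5 = 7; EF_Task 5 = 7+3 = 10
ES_Task 6 = max(EF_Task 2=14, EF_Task 3=7) = 14; EF_Task 6 = 14+14 = 28
ES_Task 7 = max(EF_Task 1=9, EF_Task 3=7, EF_Task 4=21, EF_Task 5=10, EF_Task 6=28) = 28; EF_Task 7 = 28+4 = 32
Expected project duration μ = 32 hours. Critical path: Task 2 → Task 6 → Task 7.

Variance along critical path = 5.444 + 2.778 + 1.000 = 9.222; σ = 3.037 hours.
D = μ + z·σ = 32 + 0.842·3.037 = 34.6 hours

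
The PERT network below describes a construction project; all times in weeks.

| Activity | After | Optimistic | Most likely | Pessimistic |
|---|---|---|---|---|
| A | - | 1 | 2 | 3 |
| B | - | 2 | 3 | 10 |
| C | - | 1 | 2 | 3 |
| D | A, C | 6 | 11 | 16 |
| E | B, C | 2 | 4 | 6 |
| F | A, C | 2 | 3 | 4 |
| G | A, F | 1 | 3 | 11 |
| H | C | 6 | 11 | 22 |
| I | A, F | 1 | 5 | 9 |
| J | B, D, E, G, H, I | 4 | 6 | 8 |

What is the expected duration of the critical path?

te_A = (1 + 4·2 + 3)/6 = 12/6 = 2
te_B = (2 + 4·3 + 10)/6 = 24/6 = 4
te_C = (1 + 4·2 + 3)/6 = 12/6 = 2
te_D = (6 + 4·11 + 16)/6 = 66/6 = 11
te_E = (2 + 4·4 + 6)/6 = 24/6 = 4
te_F = (2 + 4·3 + 4)/6 = 18/6 = 3
te_G = (1 + 4·3 + 11)/6 = 24/6 = 4
te_H = (6 + 4·11 + 22)/6 = 72/6 = 12
te_I = (1 + 4·5 + 9)/6 = 30/6 = 5
te_J = (4 + 4·6 + 8)/6 = 36/6 = 6

Forward pass:
ES_A = 0; EF_A = 2
ES_B = 0; EF_B = 4
ES_C = 0; EF_C = 2
ES_D = max(EF_A=2, EF_C=2) = 2; EF_D = 2+11 = 13
ES_E = max(EF_B=4, EF_C=2) = 4; EF_E = 4+4 = 8
ES_F = max(EF_A=2, EF_C=2) = 2; EF_F = 2+3 = 5
ES_G = max(EF_A=2, EF_F=5) = 5; EF_G = 5+4 = 9
ES_H = 2; EF_H = 2+12 = 14
ES_I = max(EF_A=2, EF_F=5) = 5; EF_I = 5+5 = 10
ES_J = max(EF_B=4, EF_D=13, EF_E=8, EF_G=9, EF_H=14, EF_I=10) = 14; EF_J = 14+6 = 20
Expected project duration μ = 20 weeks. Critical path: C → H → J.

20 weeks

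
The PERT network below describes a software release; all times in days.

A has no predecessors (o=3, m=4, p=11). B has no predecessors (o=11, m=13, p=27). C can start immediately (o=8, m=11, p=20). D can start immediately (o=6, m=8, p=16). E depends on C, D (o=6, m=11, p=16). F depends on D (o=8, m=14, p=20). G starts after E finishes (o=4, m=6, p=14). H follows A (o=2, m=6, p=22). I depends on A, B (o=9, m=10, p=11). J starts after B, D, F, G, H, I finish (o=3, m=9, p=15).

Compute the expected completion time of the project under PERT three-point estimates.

te_A = (3 + 4·4 + 11)/6 = 30/6 = 5
te_B = (11 + 4·13 + 27)/6 = 90/6 = 15
te_C = (8 + 4·11 + 20)/6 = 72/6 = 12
te_D = (6 + 4·8 + 16)/6 = 54/6 = 9
te_E = (6 + 4·11 + 16)/6 = 66/6 = 11
te_F = (8 + 4·14 + 20)/6 = 84/6 = 14
te_G = (4 + 4·6 + 14)/6 = 42/6 = 7
te_H = (2 + 4·6 + 22)/6 = 48/6 = 8
te_I = (9 + 4·10 + 11)/6 = 60/6 = 10
te_J = (3 + 4·9 + 15)/6 = 54/6 = 9

Forward pass:
ES_A = 0; EF_A = 5
ES_B = 0; EF_B = 15
ES_C = 0; EF_C = 12
ES_D = 0; EF_D = 9
ES_E = max(EF_C=12, EF_D=9) = 12; EF_E = 12+11 = 23
ES_F = 9; EF_F = 9+14 = 23
ES_G = 23; EF_G = 23+7 = 30
ES_H = 5; EF_H = 5+8 = 13
ES_I = max(EF_A=5, EF_B=15) = 15; EF_I = 15+10 = 25
ES_J = max(EF_B=15, EF_D=9, EF_F=23, EF_G=30, EF_H=13, EF_I=25) = 30; EF_J = 30+9 = 39
Expected project duration μ = 39 days. Critical path: C → E → G → J.

39 days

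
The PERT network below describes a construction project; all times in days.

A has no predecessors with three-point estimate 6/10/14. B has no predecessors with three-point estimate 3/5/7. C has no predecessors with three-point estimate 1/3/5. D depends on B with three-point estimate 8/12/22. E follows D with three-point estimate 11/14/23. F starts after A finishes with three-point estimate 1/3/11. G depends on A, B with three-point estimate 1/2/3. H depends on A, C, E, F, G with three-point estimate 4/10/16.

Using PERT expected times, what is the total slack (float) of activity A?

19 days

te_A = (6 + 4·10 + 14)/6 = 60/6 = 10
te_B = (3 + 4·5 + 7)/6 = 30/6 = 5
te_C = (1 + 4·3 + 5)/6 = 18/6 = 3
te_D = (8 + 4·12 + 22)/6 = 78/6 = 13
te_E = (11 + 4·14 + 23)/6 = 90/6 = 15
te_F = (1 + 4·3 + 11)/6 = 24/6 = 4
te_G = (1 + 4·2 + 3)/6 = 12/6 = 2
te_H = (4 + 4·10 + 16)/6 = 60/6 = 10

Forward pass:
ES_A = 0; EF_A = 10
ES_B = 0; EF_B = 5
ES_C = 0; EF_C = 3
ES_D = 5; EF_D = 5+13 = 18
ES_E = 18; EF_E = 18+15 = 33
ES_F = 10; EF_F = 10+4 = 14
ES_G = max(EF_A=10, EF_B=5) = 10; EF_G = 10+2 = 12
ES_H = max(EF_A=10, EF_C=3, EF_E=33, EF_F=14, EF_G=12) = 33; EF_H = 33+10 = 43
Expected project duration μ = 43 days. Critical path: B → D → E → H.

Backward pass:
LF_H = 43; LS_H = 43−10 = 33
LF_G = LS_H = 33; LS_G = 33−2 = 31
LF_F = LS_H = 33; LS_F = 33−4 = 29
LF_E = LS_H = 33; LS_E = 33−15 = 18
LF_D = LS_E = 18; LS_D = 18−13 = 5
LF_C = LS_H = 33; LS_C = 33−3 = 30
LF_B = min(LS_D=5, LS_G=31) = 5; LS_B = 5−5 = 0
LF_A = min(LS_F=29, LS_G=31, LS_H=33) = 29; LS_A = 29−10 = 19
Slack_A = LS_A − ES_A = 19 − 0 = 19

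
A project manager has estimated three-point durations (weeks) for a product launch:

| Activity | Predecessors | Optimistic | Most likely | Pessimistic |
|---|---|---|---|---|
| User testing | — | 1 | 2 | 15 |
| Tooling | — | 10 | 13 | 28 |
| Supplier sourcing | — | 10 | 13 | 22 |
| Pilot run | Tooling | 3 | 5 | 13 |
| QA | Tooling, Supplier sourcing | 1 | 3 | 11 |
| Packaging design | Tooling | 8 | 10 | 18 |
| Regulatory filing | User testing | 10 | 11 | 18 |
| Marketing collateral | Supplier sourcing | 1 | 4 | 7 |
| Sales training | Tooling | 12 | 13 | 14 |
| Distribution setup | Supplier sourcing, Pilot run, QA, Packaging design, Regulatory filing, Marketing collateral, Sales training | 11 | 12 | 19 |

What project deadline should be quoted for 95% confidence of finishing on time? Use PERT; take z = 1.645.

te_User testing = (1 + 4·2 + 15)/6 = 24/6 = 4; σ²_User testing = ((15−1)/6)² = 5.444
te_Tooling = (10 + 4·13 + 28)/6 = 90/6 = 15; σ²_Tooling = ((28−10)/6)² = 9.000
te_Supplier sourcing = (10 + 4·13 + 22)/6 = 84/6 = 14; σ²_Supplier sourcing = ((22−10)/6)² = 4.000
te_Pilot run = (3 + 4·5 + 13)/6 = 36/6 = 6; σ²_Pilot run = ((13−3)/6)² = 2.778
te_QA = (1 + 4·3 + 11)/6 = 24/6 = 4; σ²_QA = ((11−1)/6)² = 2.778
te_Packaging design = (8 + 4·10 + 18)/6 = 66/6 = 11; σ²_Packaging design = ((18−8)/6)² = 2.778
te_Regulatory filing = (10 + 4·11 + 18)/6 = 72/6 = 12; σ²_Regulatory filing = ((18−10)/6)² = 1.778
te_Marketing collateral = (1 + 4·4 + 7)/6 = 24/6 = 4; σ²_Marketing collateral = ((7−1)/6)² = 1.000
te_Sales training = (12 + 4·13 + 14)/6 = 78/6 = 13; σ²_Sales training = ((14−12)/6)² = 0.111
te_Distribution setup = (11 + 4·12 + 19)/6 = 78/6 = 13; σ²_Distribution setup = ((19−11)/6)² = 1.778

Forward pass:
ES_User testing = 0; EF_User testing = 4
ES_Tooling = 0; EF_Tooling = 15
ES_Supplier sourcing = 0; EF_Supplier sourcing = 14
ES_Pilot run = 15; EF_Pilot run = 15+6 = 21
ES_QA = max(EF_Tooling=15, EF_Supplier sourcing=14) = 15; EF_QA = 15+4 = 19
ES_Packaging design = 15; EF_Packaging design = 15+11 = 26
ES_Regulatory filing = 4; EF_Regulatory filing = 4+12 = 16
ES_Marketing collateral = 14; EF_Marketing collateral = 14+4 = 18
ES_Sales training = 15; EF_Sales training = 15+13 = 28
ES_Distribution setup = max(EF_Supplier sourcing=14, EF_Pilot run=21, EF_QA=19, EF_Packaging design=26, EF_Regulatory filing=16, EF_Marketing collateral=18, EF_Sales training=28) = 28; EF_Distribution setup = 28+13 = 41
Expected project duration μ = 41 weeks. Critical path: Tooling → Sales training → Distribution setup.

Variance along critical path = 9.000 + 0.111 + 1.778 = 10.889; σ = 3.300 weeks.
D = μ + z·σ = 41 + 1.645·3.300 = 46.4 weeks

46.4 weeks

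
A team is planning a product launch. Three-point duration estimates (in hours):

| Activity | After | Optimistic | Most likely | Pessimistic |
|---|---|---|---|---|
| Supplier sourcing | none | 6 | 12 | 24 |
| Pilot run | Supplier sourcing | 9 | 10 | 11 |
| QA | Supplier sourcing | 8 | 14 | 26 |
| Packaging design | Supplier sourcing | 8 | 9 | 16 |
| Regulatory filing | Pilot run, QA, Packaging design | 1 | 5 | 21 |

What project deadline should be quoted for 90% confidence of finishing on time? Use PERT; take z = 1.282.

te_Supplier sourcing = (6 + 4·12 + 24)/6 = 78/6 = 13; σ²_Supplier sourcing = ((24−6)/6)² = 9.000
te_Pilot run = (9 + 4·10 + 11)/6 = 60/6 = 10; σ²_Pilot run = ((11−9)/6)² = 0.111
te_QA = (8 + 4·14 + 26)/6 = 90/6 = 15; σ²_QA = ((26−8)/6)² = 9.000
te_Packaging design = (8 + 4·9 + 16)/6 = 60/6 = 10; σ²_Packaging design = ((16−8)/6)² = 1.778
te_Regulatory filing = (1 + 4·5 + 21)/6 = 42/6 = 7; σ²_Regulatory filing = ((21−1)/6)² = 11.111

Forward pass:
ES_Supplier sourcing = 0; EF_Supplier sourcing = 13
ES_Pilot run = 13; EF_Pilot run = 13+10 = 23
ES_QA = 13; EF_QA = 13+15 = 28
ES_Packaging design = 13; EF_Packaging design = 13+10 = 23
ES_Regulatory filing = max(EF_Pilot run=23, EF_QA=28, EF_Packaging design=23) = 28; EF_Regulatory filing = 28+7 = 35
Expected project duration μ = 35 hours. Critical path: Supplier sourcing → QA → Regulatory filing.

Variance along critical path = 9.000 + 9.000 + 11.111 = 29.111; σ = 5.395 hours.
D = μ + z·σ = 35 + 1.282·5.395 = 41.9 hours

41.9 hours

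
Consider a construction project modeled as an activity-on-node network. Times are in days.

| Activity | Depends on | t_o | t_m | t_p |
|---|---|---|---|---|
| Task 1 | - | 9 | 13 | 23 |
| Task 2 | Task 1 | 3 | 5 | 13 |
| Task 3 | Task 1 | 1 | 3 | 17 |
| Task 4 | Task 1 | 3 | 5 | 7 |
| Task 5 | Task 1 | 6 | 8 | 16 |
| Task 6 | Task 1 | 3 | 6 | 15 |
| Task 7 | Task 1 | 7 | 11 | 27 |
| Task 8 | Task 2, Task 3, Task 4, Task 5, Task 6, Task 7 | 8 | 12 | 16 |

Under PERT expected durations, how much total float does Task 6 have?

6 days

te_Task 1 = (9 + 4·13 + 23)/6 = 84/6 = 14
te_Task 2 = (3 + 4·5 + 13)/6 = 36/6 = 6
te_Task 3 = (1 + 4·3 + 17)/6 = 30/6 = 5
te_Task 4 = (3 + 4·5 + 7)/6 = 30/6 = 5
te_Task 5 = (6 + 4·8 + 16)/6 = 54/6 = 9
te_Task 6 = (3 + 4·6 + 15)/6 = 42/6 = 7
te_Task 7 = (7 + 4·11 + 27)/6 = 78/6 = 13
te_Task 8 = (8 + 4·12 + 16)/6 = 72/6 = 12

Forward pass:
ES_Task 1 = 0; EF_Task 1 = 14
ES_Task 2 = 14; EF_Task 2 = 14+6 = 20
ES_Task 3 = 14; EF_Task 3 = 14+5 = 19
ES_Task 4 = 14; EF_Task 4 = 14+5 = 19
ES_Task 5 = 14; EF_Task 5 = 14+9 = 23
ES_Task 6 = 14; EF_Task 6 = 14+7 = 21
ES_Task 7 = 14; EF_Task 7 = 14+13 = 27
ES_Task 8 = max(EF_Task 2=20, EF_Task 3=19, EF_Task 4=19, EF_Task 5=23, EF_Task 6=21, EF_Task 7=27) = 27; EF_Task 8 = 27+12 = 39
Expected project duration μ = 39 days. Critical path: Task 1 → Task 7 → Task 8.

Backward pass:
LF_Task 8 = 39; LS_Task 8 = 39−12 = 27
LF_Task 7 = LS_Task 8 = 27; LS_Task 7 = 27−13 = 14
LF_Task 6 = LS_Task 8 = 27; LS_Task 6 = 27−7 = 20
LF_Task 5 = LS_Task 8 = 27; LS_Task 5 = 27−9 = 18
LF_Task 4 = LS_Task 8 = 27; LS_Task 4 = 27−5 = 22
LF_Task 3 = LS_Task 8 = 27; LS_Task 3 = 27−5 = 22
LF_Task 2 = LS_Task 8 = 27; LS_Task 2 = 27−6 = 21
LF_Task 1 = min(LS_Task 2=21, LS_Task 3=22, LS_Task 4=22, LS_Task 5=18, LS_Task 6=20, LS_Task 7=14) = 14; LS_Task 1 = 14−14 = 0
Slack_Task 6 = LS_Task 6 − ES_Task 6 = 20 − 14 = 6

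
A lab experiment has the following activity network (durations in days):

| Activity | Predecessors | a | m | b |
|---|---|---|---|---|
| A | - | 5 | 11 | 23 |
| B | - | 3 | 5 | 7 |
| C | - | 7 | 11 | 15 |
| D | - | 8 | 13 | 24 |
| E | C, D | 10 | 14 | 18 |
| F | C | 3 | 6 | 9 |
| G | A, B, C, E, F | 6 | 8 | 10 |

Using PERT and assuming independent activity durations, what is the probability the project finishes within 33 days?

te_A = (5 + 4·11 + 23)/6 = 72/6 = 12; σ²_A = ((23−5)/6)² = 9.000
te_B = (3 + 4·5 + 7)/6 = 30/6 = 5; σ²_B = ((7−3)/6)² = 0.444
te_C = (7 + 4·11 + 15)/6 = 66/6 = 11; σ²_C = ((15−7)/6)² = 1.778
te_D = (8 + 4·13 + 24)/6 = 84/6 = 14; σ²_D = ((24−8)/6)² = 7.111
te_E = (10 + 4·14 + 18)/6 = 84/6 = 14; σ²_E = ((18−10)/6)² = 1.778
te_F = (3 + 4·6 + 9)/6 = 36/6 = 6; σ²_F = ((9−3)/6)² = 1.000
te_G = (6 + 4·8 + 10)/6 = 48/6 = 8; σ²_G = ((10−6)/6)² = 0.444

Forward pass:
ES_A = 0; EF_A = 12
ES_B = 0; EF_B = 5
ES_C = 0; EF_C = 11
ES_D = 0; EF_D = 14
ES_E = max(EF_C=11, EF_D=14) = 14; EF_E = 14+14 = 28
ES_F = 11; EF_F = 11+6 = 17
ES_G = max(EF_A=12, EF_B=5, EF_C=11, EF_E=28, EF_F=17) = 28; EF_G = 28+8 = 36
Expected project duration μ = 36 days. Critical path: D → E → G.

Variance along critical path = 7.111 + 1.778 + 0.444 = 9.333; σ = √9.333 = 3.055 days.
Z = (33 − 36) / 3.055 = -0.982
P(T ≤ 33) = Φ(-0.982) ≈ 0.163

0.163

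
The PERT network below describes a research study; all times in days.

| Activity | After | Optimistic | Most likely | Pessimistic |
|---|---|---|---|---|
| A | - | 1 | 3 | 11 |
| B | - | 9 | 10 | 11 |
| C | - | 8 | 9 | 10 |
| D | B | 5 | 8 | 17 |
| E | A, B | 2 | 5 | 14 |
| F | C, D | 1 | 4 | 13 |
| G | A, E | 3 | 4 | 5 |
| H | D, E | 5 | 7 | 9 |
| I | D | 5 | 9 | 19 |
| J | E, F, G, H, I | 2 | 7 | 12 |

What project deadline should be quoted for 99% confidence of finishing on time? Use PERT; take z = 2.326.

44.2 days

te_A = (1 + 4·3 + 11)/6 = 24/6 = 4; σ²_A = ((11−1)/6)² = 2.778
te_B = (9 + 4·10 + 11)/6 = 60/6 = 10; σ²_B = ((11−9)/6)² = 0.111
te_C = (8 + 4·9 + 10)/6 = 54/6 = 9; σ²_C = ((10−8)/6)² = 0.111
te_D = (5 + 4·8 + 17)/6 = 54/6 = 9; σ²_D = ((17−5)/6)² = 4.000
te_E = (2 + 4·5 + 14)/6 = 36/6 = 6; σ²_E = ((14−2)/6)² = 4.000
te_F = (1 + 4·4 + 13)/6 = 30/6 = 5; σ²_F = ((13−1)/6)² = 4.000
te_G = (3 + 4·4 + 5)/6 = 24/6 = 4; σ²_G = ((5−3)/6)² = 0.111
te_H = (5 + 4·7 + 9)/6 = 42/6 = 7; σ²_H = ((9−5)/6)² = 0.444
te_I = (5 + 4·9 + 19)/6 = 60/6 = 10; σ²_I = ((19−5)/6)² = 5.444
te_J = (2 + 4·7 + 12)/6 = 42/6 = 7; σ²_J = ((12−2)/6)² = 2.778

Forward pass:
ES_A = 0; EF_A = 4
ES_B = 0; EF_B = 10
ES_C = 0; EF_C = 9
ES_D = 10; EF_D = 10+9 = 19
ES_E = max(EF_A=4, EF_B=10) = 10; EF_E = 10+6 = 16
ES_F = max(EF_C=9, EF_D=19) = 19; EF_F = 19+5 = 24
ES_G = max(EF_A=4, EF_E=16) = 16; EF_G = 16+4 = 20
ES_H = max(EF_D=19, EF_E=16) = 19; EF_H = 19+7 = 26
ES_I = 19; EF_I = 19+10 = 29
ES_J = max(EF_E=16, EF_F=24, EF_G=20, EF_H=26, EF_I=29) = 29; EF_J = 29+7 = 36
Expected project duration μ = 36 days. Critical path: B → D → I → J.

Variance along critical path = 0.111 + 4.000 + 5.444 + 2.778 = 12.333; σ = 3.512 days.
D = μ + z·σ = 36 + 2.326·3.512 = 44.2 days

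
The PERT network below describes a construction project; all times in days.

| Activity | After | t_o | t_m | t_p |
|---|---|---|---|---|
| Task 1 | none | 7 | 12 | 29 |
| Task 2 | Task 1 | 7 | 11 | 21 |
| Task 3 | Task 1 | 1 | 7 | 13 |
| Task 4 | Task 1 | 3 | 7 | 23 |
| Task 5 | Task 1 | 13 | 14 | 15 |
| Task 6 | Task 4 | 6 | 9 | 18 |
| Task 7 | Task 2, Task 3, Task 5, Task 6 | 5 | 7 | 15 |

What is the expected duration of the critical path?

te_Task 1 = (7 + 4·12 + 29)/6 = 84/6 = 14
te_Task 2 = (7 + 4·11 + 21)/6 = 72/6 = 12
te_Task 3 = (1 + 4·7 + 13)/6 = 42/6 = 7
te_Task 4 = (3 + 4·7 + 23)/6 = 54/6 = 9
te_Task 5 = (13 + 4·14 + 15)/6 = 84/6 = 14
te_Task 6 = (6 + 4·9 + 18)/6 = 60/6 = 10
te_Task 7 = (5 + 4·7 + 15)/6 = 48/6 = 8

Forward pass:
ES_Task 1 = 0; EF_Task 1 = 14
ES_Task 2 = 14; EF_Task 2 = 14+12 = 26
ES_Task 3 = 14; EF_Task 3 = 14+7 = 21
ES_Task 4 = 14; EF_Task 4 = 14+9 = 23
ES_Task 5 = 14; EF_Task 5 = 14+14 = 28
ES_Task 6 = 23; EF_Task 6 = 23+10 = 33
ES_Task 7 = max(EF_Task 2=26, EF_Task 3=21, EF_Task 5=28, EF_Task 6=33) = 33; EF_Task 7 = 33+8 = 41
Expected project duration μ = 41 days. Critical path: Task 1 → Task 4 → Task 6 → Task 7.

41 days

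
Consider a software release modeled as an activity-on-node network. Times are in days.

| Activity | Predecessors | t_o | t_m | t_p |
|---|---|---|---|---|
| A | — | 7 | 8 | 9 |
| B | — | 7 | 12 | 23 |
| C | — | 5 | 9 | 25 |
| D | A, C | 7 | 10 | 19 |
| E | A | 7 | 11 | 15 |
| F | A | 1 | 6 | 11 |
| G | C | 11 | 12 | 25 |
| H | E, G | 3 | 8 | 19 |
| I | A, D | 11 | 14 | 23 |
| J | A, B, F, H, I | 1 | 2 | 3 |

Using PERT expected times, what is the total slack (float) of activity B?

24 days

te_A = (7 + 4·8 + 9)/6 = 48/6 = 8
te_B = (7 + 4·12 + 23)/6 = 78/6 = 13
te_C = (5 + 4·9 + 25)/6 = 66/6 = 11
te_D = (7 + 4·10 + 19)/6 = 66/6 = 11
te_E = (7 + 4·11 + 15)/6 = 66/6 = 11
te_F = (1 + 4·6 + 11)/6 = 36/6 = 6
te_G = (11 + 4·12 + 25)/6 = 84/6 = 14
te_H = (3 + 4·8 + 19)/6 = 54/6 = 9
te_I = (11 + 4·14 + 23)/6 = 90/6 = 15
te_J = (1 + 4·2 + 3)/6 = 12/6 = 2

Forward pass:
ES_A = 0; EF_A = 8
ES_B = 0; EF_B = 13
ES_C = 0; EF_C = 11
ES_D = max(EF_A=8, EF_C=11) = 11; EF_D = 11+11 = 22
ES_E = 8; EF_E = 8+11 = 19
ES_F = 8; EF_F = 8+6 = 14
ES_G = 11; EF_G = 11+14 = 25
ES_H = max(EF_E=19, EF_G=25) = 25; EF_H = 25+9 = 34
ES_I = max(EF_A=8, EF_D=22) = 22; EF_I = 22+15 = 37
ES_J = max(EF_A=8, EF_B=13, EF_F=14, EF_H=34, EF_I=37) = 37; EF_J = 37+2 = 39
Expected project duration μ = 39 days. Critical path: C → D → I → J.

Backward pass:
LF_J = 39; LS_J = 39−2 = 37
LF_I = LS_J = 37; LS_I = 37−15 = 22
LF_H = LS_J = 37; LS_H = 37−9 = 28
LF_G = LS_H = 28; LS_G = 28−14 = 14
LF_F = LS_J = 37; LS_F = 37−6 = 31
LF_E = LS_H = 28; LS_E = 28−11 = 17
LF_D = LS_I = 22; LS_D = 22−11 = 11
LF_C = min(LS_D=11, LS_G=14) = 11; LS_C = 11−11 = 0
LF_B = LS_J = 37; LS_B = 37−13 = 24
LF_A = min(LS_D=11, LS_E=17, LS_F=31, LS_I=22, LS_J=37) = 11; LS_A = 11−8 = 3
Slack_B = LS_B − ES_B = 24 − 0 = 24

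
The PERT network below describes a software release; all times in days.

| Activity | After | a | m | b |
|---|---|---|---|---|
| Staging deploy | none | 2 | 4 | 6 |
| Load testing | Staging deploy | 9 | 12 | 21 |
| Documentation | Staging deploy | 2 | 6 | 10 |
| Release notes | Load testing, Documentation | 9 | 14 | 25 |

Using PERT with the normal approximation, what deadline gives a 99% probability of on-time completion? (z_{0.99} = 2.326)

39.9 days

te_Staging deploy = (2 + 4·4 + 6)/6 = 24/6 = 4; σ²_Staging deploy = ((6−2)/6)² = 0.444
te_Load testing = (9 + 4·12 + 21)/6 = 78/6 = 13; σ²_Load testing = ((21−9)/6)² = 4.000
te_Documentation = (2 + 4·6 + 10)/6 = 36/6 = 6; σ²_Documentation = ((10−2)/6)² = 1.778
te_Release notes = (9 + 4·14 + 25)/6 = 90/6 = 15; σ²_Release notes = ((25−9)/6)² = 7.111

Forward pass:
ES_Staging deploy = 0; EF_Staging deploy = 4
ES_Load testing = 4; EF_Load testing = 4+13 = 17
ES_Documentation = 4; EF_Documentation = 4+6 = 10
ES_Release notes = max(EF_Load testing=17, EF_Documentation=10) = 17; EF_Release notes = 17+15 = 32
Expected project duration μ = 32 days. Critical path: Staging deploy → Load testing → Release notes.

Variance along critical path = 0.444 + 4.000 + 7.111 = 11.556; σ = 3.399 days.
D = μ + z·σ = 32 + 2.326·3.399 = 39.9 days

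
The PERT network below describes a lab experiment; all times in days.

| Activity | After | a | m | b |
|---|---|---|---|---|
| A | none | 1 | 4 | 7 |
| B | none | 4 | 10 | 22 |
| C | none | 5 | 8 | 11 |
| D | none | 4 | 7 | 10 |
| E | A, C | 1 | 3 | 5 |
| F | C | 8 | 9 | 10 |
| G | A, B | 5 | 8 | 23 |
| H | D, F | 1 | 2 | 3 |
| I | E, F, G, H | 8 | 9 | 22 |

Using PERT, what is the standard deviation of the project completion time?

te_A = (1 + 4·4 + 7)/6 = 24/6 = 4; σ²_A = ((7−1)/6)² = 1.000
te_B = (4 + 4·10 + 22)/6 = 66/6 = 11; σ²_B = ((22−4)/6)² = 9.000
te_C = (5 + 4·8 + 11)/6 = 48/6 = 8; σ²_C = ((11−5)/6)² = 1.000
te_D = (4 + 4·7 + 10)/6 = 42/6 = 7; σ²_D = ((10−4)/6)² = 1.000
te_E = (1 + 4·3 + 5)/6 = 18/6 = 3; σ²_E = ((5−1)/6)² = 0.444
te_F = (8 + 4·9 + 10)/6 = 54/6 = 9; σ²_F = ((10−8)/6)² = 0.111
te_G = (5 + 4·8 + 23)/6 = 60/6 = 10; σ²_G = ((23−5)/6)² = 9.000
te_H = (1 + 4·2 + 3)/6 = 12/6 = 2; σ²_H = ((3−1)/6)² = 0.111
te_I = (8 + 4·9 + 22)/6 = 66/6 = 11; σ²_I = ((22−8)/6)² = 5.444

Forward pass:
ES_A = 0; EF_A = 4
ES_B = 0; EF_B = 11
ES_C = 0; EF_C = 8
ES_D = 0; EF_D = 7
ES_E = max(EF_A=4, EF_C=8) = 8; EF_E = 8+3 = 11
ES_F = 8; EF_F = 8+9 = 17
ES_G = max(EF_A=4, EF_B=11) = 11; EF_G = 11+10 = 21
ES_H = max(EF_D=7, EF_F=17) = 17; EF_H = 17+2 = 19
ES_I = max(EF_E=11, EF_F=17, EF_G=21, EF_H=19) = 21; EF_I = 21+11 = 32
Expected project duration μ = 32 days. Critical path: B → G → I.

Variance along critical path = 9.000 + 9.000 + 5.444 = 23.444
σ = √23.444 = 4.842 days

4.84 days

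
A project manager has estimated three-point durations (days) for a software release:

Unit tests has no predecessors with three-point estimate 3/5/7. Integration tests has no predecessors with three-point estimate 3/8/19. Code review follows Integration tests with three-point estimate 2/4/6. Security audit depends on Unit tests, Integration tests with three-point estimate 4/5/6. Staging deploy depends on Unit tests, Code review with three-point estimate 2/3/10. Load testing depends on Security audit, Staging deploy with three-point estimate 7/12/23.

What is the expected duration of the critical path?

te_Unit tests = (3 + 4·5 + 7)/6 = 30/6 = 5
te_Integration tests = (3 + 4·8 + 19)/6 = 54/6 = 9
te_Code review = (2 + 4·4 + 6)/6 = 24/6 = 4
te_Security audit = (4 + 4·5 + 6)/6 = 30/6 = 5
te_Staging deploy = (2 + 4·3 + 10)/6 = 24/6 = 4
te_Load testing = (7 + 4·12 + 23)/6 = 78/6 = 13

Forward pass:
ES_Unit tests = 0; EF_Unit tests = 5
ES_Integration tests = 0; EF_Integration tests = 9
ES_Code review = 9; EF_Code review = 9+4 = 13
ES_Security audit = max(EF_Unit tests=5, EF_Integration tests=9) = 9; EF_Security audit = 9+5 = 14
ES_Staging deploy = max(EF_Unit tests=5, EF_Code review=13) = 13; EF_Staging deploy = 13+4 = 17
ES_Load testing = max(EF_Security audit=14, EF_Staging deploy=17) = 17; EF_Load testing = 17+13 = 30
Expected project duration μ = 30 days. Critical path: Integration tests → Code review → Staging deploy → Load testing.

30 days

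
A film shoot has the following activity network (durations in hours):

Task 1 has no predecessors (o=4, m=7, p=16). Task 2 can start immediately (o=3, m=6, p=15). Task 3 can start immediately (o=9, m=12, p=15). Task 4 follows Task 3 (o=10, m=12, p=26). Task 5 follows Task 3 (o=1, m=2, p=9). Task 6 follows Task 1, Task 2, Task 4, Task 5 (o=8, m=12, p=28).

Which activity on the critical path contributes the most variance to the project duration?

Task 6

te_Task 1 = (4 + 4·7 + 16)/6 = 48/6 = 8; σ²_Task 1 = ((16−4)/6)² = 4.000
te_Task 2 = (3 + 4·6 + 15)/6 = 42/6 = 7; σ²_Task 2 = ((15−3)/6)² = 4.000
te_Task 3 = (9 + 4·12 + 15)/6 = 72/6 = 12; σ²_Task 3 = ((15−9)/6)² = 1.000
te_Task 4 = (10 + 4·12 + 26)/6 = 84/6 = 14; σ²_Task 4 = ((26−10)/6)² = 7.111
te_Task 5 = (1 + 4·2 + 9)/6 = 18/6 = 3; σ²_Task 5 = ((9−1)/6)² = 1.778
te_Task 6 = (8 + 4·12 + 28)/6 = 84/6 = 14; σ²_Task 6 = ((28−8)/6)² = 11.111

Forward pass:
ES_Task 1 = 0; EF_Task 1 = 8
ES_Task 2 = 0; EF_Task 2 = 7
ES_Task 3 = 0; EF_Task 3 = 12
ES_Task 4 = 12; EF_Task 4 = 12+14 = 26
ES_Task 5 = 12; EF_Task 5 = 12+3 = 15
ES_Task 6 = max(EF_Task 1=8, EF_Task 2=7, EF_Task 4=26, EF_Task 5=15) = 26; EF_Task 6 = 26+14 = 40
Expected project duration μ = 40 hours. Critical path: Task 3 → Task 4 → Task 6.

Variances on critical path: σ²_Task 3=1.000, σ²_Task 4=7.111, σ²_Task 6=11.111.
Largest is σ²_Task 6 = 11.111.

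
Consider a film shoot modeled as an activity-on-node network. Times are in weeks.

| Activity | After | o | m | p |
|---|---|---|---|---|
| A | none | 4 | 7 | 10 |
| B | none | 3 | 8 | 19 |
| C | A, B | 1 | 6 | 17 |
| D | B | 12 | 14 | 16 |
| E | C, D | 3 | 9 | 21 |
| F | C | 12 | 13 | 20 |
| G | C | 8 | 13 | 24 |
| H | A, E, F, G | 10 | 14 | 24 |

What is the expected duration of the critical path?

te_A = (4 + 4·7 + 10)/6 = 42/6 = 7
te_B = (3 + 4·8 + 19)/6 = 54/6 = 9
te_C = (1 + 4·6 + 17)/6 = 42/6 = 7
te_D = (12 + 4·14 + 16)/6 = 84/6 = 14
te_E = (3 + 4·9 + 21)/6 = 60/6 = 10
te_F = (12 + 4·13 + 20)/6 = 84/6 = 14
te_G = (8 + 4·13 + 24)/6 = 84/6 = 14
te_H = (10 + 4·14 + 24)/6 = 90/6 = 15

Forward pass:
ES_A = 0; EF_A = 7
ES_B = 0; EF_B = 9
ES_C = max(EF_A=7, EF_B=9) = 9; EF_C = 9+7 = 16
ES_D = 9; EF_D = 9+14 = 23
ES_E = max(EF_C=16, EF_D=23) = 23; EF_E = 23+10 = 33
ES_F = 16; EF_F = 16+14 = 30
ES_G = 16; EF_G = 16+14 = 30
ES_H = max(EF_A=7, EF_E=33, EF_F=30, EF_G=30) = 33; EF_H = 33+15 = 48
Expected project duration μ = 48 weeks. Critical path: B → D → E → H.

48 weeks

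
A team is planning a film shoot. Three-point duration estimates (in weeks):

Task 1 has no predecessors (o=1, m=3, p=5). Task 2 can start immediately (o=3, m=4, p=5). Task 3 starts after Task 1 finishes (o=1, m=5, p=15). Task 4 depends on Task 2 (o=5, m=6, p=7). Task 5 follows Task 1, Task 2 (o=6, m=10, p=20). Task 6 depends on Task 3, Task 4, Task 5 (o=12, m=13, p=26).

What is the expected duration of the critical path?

30 weeks

te_Task 1 = (1 + 4·3 + 5)/6 = 18/6 = 3
te_Task 2 = (3 + 4·4 + 5)/6 = 24/6 = 4
te_Task 3 = (1 + 4·5 + 15)/6 = 36/6 = 6
te_Task 4 = (5 + 4·6 + 7)/6 = 36/6 = 6
te_Task 5 = (6 + 4·10 + 20)/6 = 66/6 = 11
te_Task 6 = (12 + 4·13 + 26)/6 = 90/6 = 15

Forward pass:
ES_Task 1 = 0; EF_Task 1 = 3
ES_Task 2 = 0; EF_Task 2 = 4
ES_Task 3 = 3; EF_Task 3 = 3+6 = 9
ES_Task 4 = 4; EF_Task 4 = 4+6 = 10
ES_Task 5 = max(EF_Task 1=3, EF_Task 2=4) = 4; EF_Task 5 = 4+11 = 15
ES_Task 6 = max(EF_Task 3=9, EF_Task 4=10, EF_Task 5=15) = 15; EF_Task 6 = 15+15 = 30
Expected project duration μ = 30 weeks. Critical path: Task 2 → Task 5 → Task 6.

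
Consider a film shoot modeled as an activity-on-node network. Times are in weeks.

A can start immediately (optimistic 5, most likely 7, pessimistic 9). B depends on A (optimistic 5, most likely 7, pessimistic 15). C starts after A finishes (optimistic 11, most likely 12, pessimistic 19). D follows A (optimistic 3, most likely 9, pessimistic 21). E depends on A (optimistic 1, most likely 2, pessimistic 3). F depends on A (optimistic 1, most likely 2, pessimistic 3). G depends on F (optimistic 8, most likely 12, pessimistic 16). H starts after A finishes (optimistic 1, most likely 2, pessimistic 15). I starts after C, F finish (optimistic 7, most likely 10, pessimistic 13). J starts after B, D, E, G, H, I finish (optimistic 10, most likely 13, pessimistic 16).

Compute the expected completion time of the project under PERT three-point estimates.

43 weeks

te_A = (5 + 4·7 + 9)/6 = 42/6 = 7
te_B = (5 + 4·7 + 15)/6 = 48/6 = 8
te_C = (11 + 4·12 + 19)/6 = 78/6 = 13
te_D = (3 + 4·9 + 21)/6 = 60/6 = 10
te_E = (1 + 4·2 + 3)/6 = 12/6 = 2
te_F = (1 + 4·2 + 3)/6 = 12/6 = 2
te_G = (8 + 4·12 + 16)/6 = 72/6 = 12
te_H = (1 + 4·2 + 15)/6 = 24/6 = 4
te_I = (7 + 4·10 + 13)/6 = 60/6 = 10
te_J = (10 + 4·13 + 16)/6 = 78/6 = 13

Forward pass:
ES_A = 0; EF_A = 7
ES_B = 7; EF_B = 7+8 = 15
ES_C = 7; EF_C = 7+13 = 20
ES_D = 7; EF_D = 7+10 = 17
ES_E = 7; EF_E = 7+2 = 9
ES_F = 7; EF_F = 7+2 = 9
ES_G = 9; EF_G = 9+12 = 21
ES_H = 7; EF_H = 7+4 = 11
ES_I = max(EF_C=20, EF_F=9) = 20; EF_I = 20+10 = 30
ES_J = max(EF_B=15, EF_D=17, EF_E=9, EF_G=21, EF_H=11, EF_I=30) = 30; EF_J = 30+13 = 43
Expected project duration μ = 43 weeks. Critical path: A → C → I → J.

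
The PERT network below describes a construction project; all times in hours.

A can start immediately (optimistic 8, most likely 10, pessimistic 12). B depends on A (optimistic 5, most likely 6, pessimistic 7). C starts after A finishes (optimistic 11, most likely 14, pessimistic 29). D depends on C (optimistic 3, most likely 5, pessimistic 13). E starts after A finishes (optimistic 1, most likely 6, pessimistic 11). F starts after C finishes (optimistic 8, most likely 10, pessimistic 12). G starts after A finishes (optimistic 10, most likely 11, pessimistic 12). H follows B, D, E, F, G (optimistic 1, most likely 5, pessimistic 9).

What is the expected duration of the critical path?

41 hours

te_A = (8 + 4·10 + 12)/6 = 60/6 = 10
te_B = (5 + 4·6 + 7)/6 = 36/6 = 6
te_C = (11 + 4·14 + 29)/6 = 96/6 = 16
te_D = (3 + 4·5 + 13)/6 = 36/6 = 6
te_E = (1 + 4·6 + 11)/6 = 36/6 = 6
te_F = (8 + 4·10 + 12)/6 = 60/6 = 10
te_G = (10 + 4·11 + 12)/6 = 66/6 = 11
te_H = (1 + 4·5 + 9)/6 = 30/6 = 5

Forward pass:
ES_A = 0; EF_A = 10
ES_B = 10; EF_B = 10+6 = 16
ES_C = 10; EF_C = 10+16 = 26
ES_D = 26; EF_D = 26+6 = 32
ES_E = 10; EF_E = 10+6 = 16
ES_F = 26; EF_F = 26+10 = 36
ES_G = 10; EF_G = 10+11 = 21
ES_H = max(EF_B=16, EF_D=32, EF_E=16, EF_F=36, EF_G=21) = 36; EF_H = 36+5 = 41
Expected project duration μ = 41 hours. Critical path: A → C → F → H.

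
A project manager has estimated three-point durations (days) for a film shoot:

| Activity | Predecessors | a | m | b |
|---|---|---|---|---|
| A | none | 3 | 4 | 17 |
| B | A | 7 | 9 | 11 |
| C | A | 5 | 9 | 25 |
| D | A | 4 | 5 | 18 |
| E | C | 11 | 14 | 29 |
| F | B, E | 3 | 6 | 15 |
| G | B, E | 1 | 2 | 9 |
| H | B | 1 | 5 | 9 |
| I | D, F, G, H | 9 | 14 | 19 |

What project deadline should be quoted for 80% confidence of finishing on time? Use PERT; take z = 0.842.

58.8 days

te_A = (3 + 4·4 + 17)/6 = 36/6 = 6; σ²_A = ((17−3)/6)² = 5.444
te_B = (7 + 4·9 + 11)/6 = 54/6 = 9; σ²_B = ((11−7)/6)² = 0.444
te_C = (5 + 4·9 + 25)/6 = 66/6 = 11; σ²_C = ((25−5)/6)² = 11.111
te_D = (4 + 4·5 + 18)/6 = 42/6 = 7; σ²_D = ((18−4)/6)² = 5.444
te_E = (11 + 4·14 + 29)/6 = 96/6 = 16; σ²_E = ((29−11)/6)² = 9.000
te_F = (3 + 4·6 + 15)/6 = 42/6 = 7; σ²_F = ((15−3)/6)² = 4.000
te_G = (1 + 4·2 + 9)/6 = 18/6 = 3; σ²_G = ((9−1)/6)² = 1.778
te_H = (1 + 4·5 + 9)/6 = 30/6 = 5; σ²_H = ((9−1)/6)² = 1.778
te_I = (9 + 4·14 + 19)/6 = 84/6 = 14; σ²_I = ((19−9)/6)² = 2.778

Forward pass:
ES_A = 0; EF_A = 6
ES_B = 6; EF_B = 6+9 = 15
ES_C = 6; EF_C = 6+11 = 17
ES_D = 6; EF_D = 6+7 = 13
ES_E = 17; EF_E = 17+16 = 33
ES_F = max(EF_B=15, EF_E=33) = 33; EF_F = 33+7 = 40
ES_G = max(EF_B=15, EF_E=33) = 33; EF_G = 33+3 = 36
ES_H = 15; EF_H = 15+5 = 20
ES_I = max(EF_D=13, EF_F=40, EF_G=36, EF_H=20) = 40; EF_I = 40+14 = 54
Expected project duration μ = 54 days. Critical path: A → C → E → F → I.

Variance along critical path = 5.444 + 11.111 + 9.000 + 4.000 + 2.778 = 32.333; σ = 5.686 days.
D = μ + z·σ = 54 + 0.842·5.686 = 58.8 days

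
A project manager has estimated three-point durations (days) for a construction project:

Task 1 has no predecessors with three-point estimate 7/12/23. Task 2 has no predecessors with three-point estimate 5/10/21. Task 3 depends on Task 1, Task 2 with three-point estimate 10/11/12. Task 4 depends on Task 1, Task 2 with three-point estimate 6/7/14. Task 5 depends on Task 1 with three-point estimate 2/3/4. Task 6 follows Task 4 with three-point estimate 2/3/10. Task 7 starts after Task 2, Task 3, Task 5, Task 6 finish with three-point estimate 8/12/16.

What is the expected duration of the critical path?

te_Task 1 = (7 + 4·12 + 23)/6 = 78/6 = 13
te_Task 2 = (5 + 4·10 + 21)/6 = 66/6 = 11
te_Task 3 = (10 + 4·11 + 12)/6 = 66/6 = 11
te_Task 4 = (6 + 4·7 + 14)/6 = 48/6 = 8
te_Task 5 = (2 + 4·3 + 4)/6 = 18/6 = 3
te_Task 6 = (2 + 4·3 + 10)/6 = 24/6 = 4
te_Task 7 = (8 + 4·12 + 16)/6 = 72/6 = 12

Forward pass:
ES_Task 1 = 0; EF_Task 1 = 13
ES_Task 2 = 0; EF_Task 2 = 11
ES_Task 3 = max(EF_Task 1=13, EF_Task 2=11) = 13; EF_Task 3 = 13+11 = 24
ES_Task 4 = max(EF_Task 1=13, EF_Task 2=11) = 13; EF_Task 4 = 13+8 = 21
ES_Task 5 = 13; EF_Task 5 = 13+3 = 16
ES_Task 6 = 21; EF_Task 6 = 21+4 = 25
ES_Task 7 = max(EF_Task 2=11, EF_Task 3=24, EF_Task 5=16, EF_Task 6=25) = 25; EF_Task 7 = 25+12 = 37
Expected project duration μ = 37 days. Critical path: Task 1 → Task 4 → Task 6 → Task 7.

37 days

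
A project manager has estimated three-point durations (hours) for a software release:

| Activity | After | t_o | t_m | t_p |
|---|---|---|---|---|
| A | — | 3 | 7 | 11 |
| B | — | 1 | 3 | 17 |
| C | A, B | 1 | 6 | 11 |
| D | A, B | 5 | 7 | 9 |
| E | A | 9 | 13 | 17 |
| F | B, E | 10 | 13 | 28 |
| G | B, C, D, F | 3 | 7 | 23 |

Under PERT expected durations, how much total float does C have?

22 hours

te_A = (3 + 4·7 + 11)/6 = 42/6 = 7
te_B = (1 + 4·3 + 17)/6 = 30/6 = 5
te_C = (1 + 4·6 + 11)/6 = 36/6 = 6
te_D = (5 + 4·7 + 9)/6 = 42/6 = 7
te_E = (9 + 4·13 + 17)/6 = 78/6 = 13
te_F = (10 + 4·13 + 28)/6 = 90/6 = 15
te_G = (3 + 4·7 + 23)/6 = 54/6 = 9

Forward pass:
ES_A = 0; EF_A = 7
ES_B = 0; EF_B = 5
ES_C = max(EF_A=7, EF_B=5) = 7; EF_C = 7+6 = 13
ES_D = max(EF_A=7, EF_B=5) = 7; EF_D = 7+7 = 14
ES_E = 7; EF_E = 7+13 = 20
ES_F = max(EF_B=5, EF_E=20) = 20; EF_F = 20+15 = 35
ES_G = max(EF_B=5, EF_C=13, EF_D=14, EF_F=35) = 35; EF_G = 35+9 = 44
Expected project duration μ = 44 hours. Critical path: A → E → F → G.

Backward pass:
LF_G = 44; LS_G = 44−9 = 35
LF_F = LS_G = 35; LS_F = 35−15 = 20
LF_E = LS_F = 20; LS_E = 20−13 = 7
LF_D = LS_G = 35; LS_D = 35−7 = 28
LF_C = LS_G = 35; LS_C = 35−6 = 29
LF_B = min(LS_C=29, LS_D=28, LS_F=20, LS_G=35) = 20; LS_B = 20−5 = 15
LF_A = min(LS_C=29, LS_D=28, LS_E=7) = 7; LS_A = 7−7 = 0
Slack_C = LS_C − ES_C = 29 − 7 = 22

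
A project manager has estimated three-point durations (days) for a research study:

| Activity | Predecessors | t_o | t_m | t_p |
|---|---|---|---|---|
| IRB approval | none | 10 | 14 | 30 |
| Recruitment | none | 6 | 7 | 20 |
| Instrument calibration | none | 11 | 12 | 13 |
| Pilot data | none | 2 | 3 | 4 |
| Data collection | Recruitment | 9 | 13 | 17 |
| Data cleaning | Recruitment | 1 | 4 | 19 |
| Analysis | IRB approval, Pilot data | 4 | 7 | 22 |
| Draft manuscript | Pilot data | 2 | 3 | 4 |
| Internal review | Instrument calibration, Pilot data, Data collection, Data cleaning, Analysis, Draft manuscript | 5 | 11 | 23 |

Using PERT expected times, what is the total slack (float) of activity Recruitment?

te_IRB approval = (10 + 4·14 + 30)/6 = 96/6 = 16
te_Recruitment = (6 + 4·7 + 20)/6 = 54/6 = 9
te_Instrument calibration = (11 + 4·12 + 13)/6 = 72/6 = 12
te_Pilot data = (2 + 4·3 + 4)/6 = 18/6 = 3
te_Data collection = (9 + 4·13 + 17)/6 = 78/6 = 13
te_Data cleaning = (1 + 4·4 + 19)/6 = 36/6 = 6
te_Analysis = (4 + 4·7 + 22)/6 = 54/6 = 9
te_Draft manuscript = (2 + 4·3 + 4)/6 = 18/6 = 3
te_Internal review = (5 + 4·11 + 23)/6 = 72/6 = 12

Forward pass:
ES_IRB approval = 0; EF_IRB approval = 16
ES_Recruitment = 0; EF_Recruitment = 9
ES_Instrument calibration = 0; EF_Instrument calibration = 12
ES_Pilot data = 0; EF_Pilot data = 3
ES_Data collection = 9; EF_Data collection = 9+13 = 22
ES_Data cleaning = 9; EF_Data cleaning = 9+6 = 15
ES_Analysis = max(EF_IRB approval=16, EF_Pilot data=3) = 16; EF_Analysis = 16+9 = 25
ES_Draft manuscript = 3; EF_Draft manuscript = 3+3 = 6
ES_Internal review = max(EF_Instrument calibration=12, EF_Pilot data=3, EF_Data collection=22, EF_Data cleaning=15, EF_Analysis=25, EF_Draft manuscript=6) = 25; EF_Internal review = 25+12 = 37
Expected project duration μ = 37 days. Critical path: IRB approval → Analysis → Internal review.

Backward pass:
LF_Internal review = 37; LS_Internal review = 37−12 = 25
LF_Draft manuscript = LS_Internal review = 25; LS_Draft manuscript = 25−3 = 22
LF_Analysis = LS_Internal review = 25; LS_Analysis = 25−9 = 16
LF_Data cleaning = LS_Internal review = 25; LS_Data cleaning = 25−6 = 19
LF_Data collection = LS_Internal review = 25; LS_Data collection = 25−13 = 12
LF_Pilot data = min(LS_Analysis=16, LS_Draft manuscript=22, LS_Internal review=25) = 16; LS_Pilot data = 16−3 = 13
LF_Instrument calibration = LS_Internal review = 25; LS_Instrument calibration = 25−12 = 13
LF_Recruitment = min(LS_Data collection=12, LS_Data cleaning=19) = 12; LS_Recruitment = 12−9 = 3
LF_IRB approval = LS_Analysis = 16; LS_IRB approval = 16−16 = 0
Slack_Recruitment = LS_Recruitment − ES_Recruitment = 3 − 0 = 3

3 days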